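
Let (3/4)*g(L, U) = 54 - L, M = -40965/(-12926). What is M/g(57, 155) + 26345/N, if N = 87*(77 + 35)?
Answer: 120372365/62975472 ≈ 1.9114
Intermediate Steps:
M = 40965/12926 (M = -40965*(-1/12926) = 40965/12926 ≈ 3.1692)
N = 9744 (N = 87*112 = 9744)
g(L, U) = 72 - 4*L/3 (g(L, U) = 4*(54 - L)/3 = 72 - 4*L/3)
M/g(57, 155) + 26345/N = 40965/(12926*(72 - 4/3*57)) + 26345/9744 = 40965/(12926*(72 - 76)) + 26345*(1/9744) = (40965/12926)/(-4) + 26345/9744 = (40965/12926)*(-¼) + 26345/9744 = -40965/51704 + 26345/9744 = 120372365/62975472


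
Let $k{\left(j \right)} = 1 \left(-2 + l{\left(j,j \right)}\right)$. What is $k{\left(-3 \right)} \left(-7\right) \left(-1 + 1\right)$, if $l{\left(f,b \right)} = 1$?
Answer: $0$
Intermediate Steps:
$k{\left(j \right)} = -1$ ($k{\left(j \right)} = 1 \left(-2 + 1\right) = 1 \left(-1\right) = -1$)
$k{\left(-3 \right)} \left(-7\right) \left(-1 + 1\right) = \left(-1\right) \left(-7\right) \left(-1 + 1\right) = 7 \cdot 0 = 0$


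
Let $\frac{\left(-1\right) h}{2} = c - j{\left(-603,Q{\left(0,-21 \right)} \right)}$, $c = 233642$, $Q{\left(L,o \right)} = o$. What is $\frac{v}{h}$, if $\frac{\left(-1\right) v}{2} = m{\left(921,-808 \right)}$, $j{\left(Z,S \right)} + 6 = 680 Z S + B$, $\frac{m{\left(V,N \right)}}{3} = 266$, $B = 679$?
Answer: $- \frac{798}{8377871} \approx -9.5251 \cdot 10^{-5}$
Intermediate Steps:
$m{\left(V,N \right)} = 798$ ($m{\left(V,N \right)} = 3 \cdot 266 = 798$)
$j{\left(Z,S \right)} = 673 + 680 S Z$ ($j{\left(Z,S \right)} = -6 + \left(680 Z S + 679\right) = -6 + \left(680 S Z + 679\right) = -6 + \left(679 + 680 S Z\right) = 673 + 680 S Z$)
$v = -1596$ ($v = \left(-2\right) 798 = -1596$)
$h = 16755742$ ($h = - 2 \left(233642 - \left(673 + 680 \left(-21\right) \left(-603\right)\right)\right) = - 2 \left(233642 - \left(673 + 8610840\right)\right) = - 2 \left(233642 - 8611513\right) = \left(-2\right) \left(-8377871\right) = 16755742$)
$\frac{v}{h} = - \frac{1596}{16755742} = \left(-1596\right) \frac{1}{16755742} = - \frac{798}{8377871}$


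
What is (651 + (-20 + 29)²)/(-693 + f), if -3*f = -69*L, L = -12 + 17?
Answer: -366/289 ≈ -1.2664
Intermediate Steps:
L = 5
f = 115 (f = -(-23)*5 = -⅓*(-345) = 115)
(651 + (-20 + 29)²)/(-693 + f) = (651 + (-20 + 29)²)/(-693 + 115) = (651 + 9²)/(-578) = (651 + 81)*(-1/578) = 732*(-1/578) = -366/289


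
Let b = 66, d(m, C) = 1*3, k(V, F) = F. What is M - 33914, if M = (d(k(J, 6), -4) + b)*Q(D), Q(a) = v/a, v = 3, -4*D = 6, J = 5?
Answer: -34052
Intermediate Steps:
D = -3/2 (D = -¼*6 = -3/2 ≈ -1.5000)
d(m, C) = 3
Q(a) = 3/a
M = -138 (M = (3 + 66)*(3/(-3/2)) = 69*(3*(-⅔)) = 69*(-2) = -138)
M - 33914 = -138 - 33914 = -34052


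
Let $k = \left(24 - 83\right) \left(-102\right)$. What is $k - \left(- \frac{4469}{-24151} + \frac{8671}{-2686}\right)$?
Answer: $\frac{390582578135}{64869586} \approx 6021.0$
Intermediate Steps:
$k = 6018$ ($k = \left(-59\right) \left(-102\right) = 6018$)
$k - \left(- \frac{4469}{-24151} + \frac{8671}{-2686}\right) = 6018 - \left(- \frac{4469}{-24151} + \frac{8671}{-2686}\right) = 6018 - \left(\left(-4469\right) \left(- \frac{1}{24151}\right) + 8671 \left(- \frac{1}{2686}\right)\right) = 6018 - \left(\frac{4469}{24151} - \frac{8671}{2686}\right) = 6018 - - \frac{197409587}{64869586} = 6018 + \frac{197409587}{64869586} = \frac{390582578135}{64869586}$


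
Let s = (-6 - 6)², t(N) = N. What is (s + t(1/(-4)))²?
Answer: 330625/16 ≈ 20664.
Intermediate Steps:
s = 144 (s = (-12)² = 144)
(s + t(1/(-4)))² = (144 + 1/(-4))² = (144 - ¼)² = (575/4)² = 330625/16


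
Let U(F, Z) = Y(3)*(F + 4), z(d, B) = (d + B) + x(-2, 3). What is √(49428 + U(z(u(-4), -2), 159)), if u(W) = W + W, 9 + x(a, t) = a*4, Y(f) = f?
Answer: √49359 ≈ 222.17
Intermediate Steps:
x(a, t) = -9 + 4*a (x(a, t) = -9 + a*4 = -9 + 4*a)
u(W) = 2*W
z(d, B) = -17 + B + d (z(d, B) = (d + B) + (-9 + 4*(-2)) = (B + d) + (-9 - 8) = (B + d) - 17 = -17 + B + d)
U(F, Z) = 12 + 3*F (U(F, Z) = 3*(F + 4) = 3*(4 + F) = 12 + 3*F)
√(49428 + U(z(u(-4), -2), 159)) = √(49428 + (12 + 3*(-17 - 2 + 2*(-4)))) = √(49428 + (12 + 3*(-17 - 2 - 8))) = √(49428 + (12 + 3*(-27))) = √(49428 + (12 - 81)) = √(49428 - 69) = √49359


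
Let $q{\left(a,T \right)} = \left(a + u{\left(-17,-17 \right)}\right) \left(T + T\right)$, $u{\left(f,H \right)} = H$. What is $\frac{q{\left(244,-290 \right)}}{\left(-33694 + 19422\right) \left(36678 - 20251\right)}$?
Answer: $\frac{32915}{58611536} \approx 0.00056158$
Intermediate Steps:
$q{\left(a,T \right)} = 2 T \left(-17 + a\right)$ ($q{\left(a,T \right)} = \left(a - 17\right) \left(T + T\right) = \left(-17 + a\right) 2 T = 2 T \left(-17 + a\right)$)
$\frac{q{\left(244,-290 \right)}}{\left(-33694 + 19422\right) \left(36678 - 20251\right)} = \frac{2 \left(-290\right) \left(-17 + 244\right)}{\left(-33694 + 19422\right) \left(36678 - 20251\right)} = \frac{2 \left(-290\right) 227}{\left(-14272\right) 16427} = - \frac{131660}{-234446144} = \left(-131660\right) \left(- \frac{1}{234446144}\right) = \frac{32915}{58611536}$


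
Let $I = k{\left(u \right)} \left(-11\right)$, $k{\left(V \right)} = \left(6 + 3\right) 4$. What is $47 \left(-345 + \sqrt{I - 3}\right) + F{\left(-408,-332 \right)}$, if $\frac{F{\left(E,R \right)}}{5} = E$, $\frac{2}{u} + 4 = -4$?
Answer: $-18255 + 47 i \sqrt{399} \approx -18255.0 + 938.82 i$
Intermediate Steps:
$u = - \frac{1}{4}$ ($u = \frac{2}{-4 - 4} = \frac{2}{-8} = 2 \left(- \frac{1}{8}\right) = - \frac{1}{4} \approx -0.25$)
$F{\left(E,R \right)} = 5 E$
$k{\left(V \right)} = 36$ ($k{\left(V \right)} = 9 \cdot 4 = 36$)
$I = -396$ ($I = 36 \left(-11\right) = -396$)
$47 \left(-345 + \sqrt{I - 3}\right) + F{\left(-408,-332 \right)} = 47 \left(-345 + \sqrt{-396 - 3}\right) + 5 \left(-408\right) = 47 \left(-345 + \sqrt{-399}\right) - 2040 = 47 \left(-345 + i \sqrt{399}\right) - 2040 = \left(-16215 + 47 i \sqrt{399}\right) - 2040 = -18255 + 47 i \sqrt{399}$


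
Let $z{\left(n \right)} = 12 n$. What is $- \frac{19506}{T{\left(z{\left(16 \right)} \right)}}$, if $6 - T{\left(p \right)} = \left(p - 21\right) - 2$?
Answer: $\frac{19506}{163} \approx 119.67$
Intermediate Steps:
$T{\left(p \right)} = 29 - p$ ($T{\left(p \right)} = 6 - \left(\left(p - 21\right) - 2\right) = 6 - \left(\left(-21 + p\right) - 2\right) = 6 - \left(-23 + p\right) = 29 - p$)
$- \frac{19506}{T{\left(z{\left(16 \right)} \right)}} = - \frac{19506}{29 - 12 \cdot 16} = - \frac{19506}{29 - 192} = - \frac{19506}{-163} = \left(-19506\right) \left(- \frac{1}{163}\right) = \frac{19506}{163}$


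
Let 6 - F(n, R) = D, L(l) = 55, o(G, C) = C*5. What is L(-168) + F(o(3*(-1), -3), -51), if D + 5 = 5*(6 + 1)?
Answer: 31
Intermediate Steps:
o(G, C) = 5*C
D = 30 (D = -5 + 5*(6 + 1) = -5 + 5*7 = -5 + 35 = 30)
F(n, R) = -24 (F(n, R) = 6 - 1*30 = 6 - 30 = -24)
L(-168) + F(o(3*(-1), -3), -51) = 55 - 24 = 31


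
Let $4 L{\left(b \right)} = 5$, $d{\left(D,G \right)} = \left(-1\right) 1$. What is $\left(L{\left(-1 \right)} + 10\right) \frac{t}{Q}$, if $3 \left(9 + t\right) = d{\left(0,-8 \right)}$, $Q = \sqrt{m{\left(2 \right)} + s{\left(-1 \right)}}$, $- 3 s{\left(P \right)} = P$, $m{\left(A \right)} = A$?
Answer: $- 15 \sqrt{21} \approx -68.739$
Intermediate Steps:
$s{\left(P \right)} = - \frac{P}{3}$
$d{\left(D,G \right)} = -1$
$Q = \frac{\sqrt{21}}{3}$ ($Q = \sqrt{2 - - \frac{1}{3}} = \sqrt{2 + \frac{1}{3}} = \sqrt{\frac{7}{3}} = \frac{\sqrt{21}}{3} \approx 1.5275$)
$t = - \frac{28}{3}$ ($t = -9 + \frac{1}{3} \left(-1\right) = -9 - \frac{1}{3} = - \frac{28}{3} \approx -9.3333$)
$L{\left(b \right)} = \frac{5}{4}$ ($L{\left(b \right)} = \frac{1}{4} \cdot 5 = \frac{5}{4}$)
$\left(L{\left(-1 \right)} + 10\right) \frac{t}{Q} = \left(\frac{5}{4} + 10\right) \left(- \frac{28}{3 \frac{\sqrt{21}}{3}}\right) = \frac{45 \left(- \frac{28 \frac{\sqrt{21}}{7}}{3}\right)}{4} = \frac{45 \left(- \frac{4 \sqrt{21}}{3}\right)}{4} = - 15 \sqrt{21}$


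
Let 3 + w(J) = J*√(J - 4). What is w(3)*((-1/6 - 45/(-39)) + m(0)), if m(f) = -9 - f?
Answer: 625/26 - 625*I/26 ≈ 24.038 - 24.038*I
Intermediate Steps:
w(J) = -3 + J*√(-4 + J) (w(J) = -3 + J*√(J - 4) = -3 + J*√(-4 + J))
w(3)*((-1/6 - 45/(-39)) + m(0)) = (-3 + 3*√(-4 + 3))*((-1/6 - 45/(-39)) + (-9 - 1*0)) = (-3 + 3*√(-1))*((-1*⅙ - 45*(-1/39)) + (-9 + 0)) = (-3 + 3*I)*((-⅙ + 15/13) - 9) = (-3 + 3*I)*(77/78 - 9) = (-3 + 3*I)*(-625/78) = 625/26 - 625*I/26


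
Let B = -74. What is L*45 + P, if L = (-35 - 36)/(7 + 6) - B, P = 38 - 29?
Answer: 40212/13 ≈ 3093.2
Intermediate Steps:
P = 9
L = 891/13 (L = (-35 - 36)/(7 + 6) - 1*(-74) = -71/13 + 74 = 891/13 ≈ 68.538)
L*45 + P = (891/13)*45 + 9 = 40095/13 + 9 = 40212/13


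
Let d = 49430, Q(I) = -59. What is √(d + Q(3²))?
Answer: √49371 ≈ 222.20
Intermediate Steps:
√(d + Q(3²)) = √(49430 - 59) = √49371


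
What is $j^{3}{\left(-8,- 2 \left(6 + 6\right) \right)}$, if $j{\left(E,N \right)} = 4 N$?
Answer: $-884736$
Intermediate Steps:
$j^{3}{\left(-8,- 2 \left(6 + 6\right) \right)} = \left(4 \left(- 2 \left(6 + 6\right)\right)\right)^{3} = \left(4 \left(\left(-2\right) 12\right)\right)^{3} = \left(4 \left(-24\right)\right)^{3} = \left(-96\right)^{3} = -884736$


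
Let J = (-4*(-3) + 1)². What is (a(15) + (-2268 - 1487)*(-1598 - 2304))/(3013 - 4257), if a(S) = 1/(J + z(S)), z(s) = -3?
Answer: -2432233661/206504 ≈ -11778.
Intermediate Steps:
J = 169 (J = (12 + 1)² = 13² = 169)
a(S) = 1/166 (a(S) = 1/(169 - 3) = 1/166)
(a(15) + (-2268 - 1487)*(-1598 - 2304))/(3013 - 4257) = (1/166 + (-2268 - 1487)*(-1598 - 2304))/(3013 - 4257) = (1/166 - 3755*(-3902))/(-1244) = (1/166 + 14652010)*(-1/1244) = (2432233661/166)*(-1/1244) = -2432233661/206504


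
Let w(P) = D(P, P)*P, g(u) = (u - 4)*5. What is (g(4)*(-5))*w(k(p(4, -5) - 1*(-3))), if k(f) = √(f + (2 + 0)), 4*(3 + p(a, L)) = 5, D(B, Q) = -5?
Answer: 0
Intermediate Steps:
p(a, L) = -7/4 (p(a, L) = -3 + (¼)*5 = -3 + 5/4 = -7/4)
g(u) = -20 + 5*u (g(u) = (-4 + u)*5 = -20 + 5*u)
k(f) = √(2 + f) (k(f) = √(f + 2) = √(2 + f))
w(P) = -5*P
(g(4)*(-5))*w(k(p(4, -5) - 1*(-3))) = ((-20 + 5*4)*(-5))*(-5*√(2 + (-7/4 - 1*(-3)))) = ((-20 + 20)*(-5))*(-5*√(2 + (-7/4 + 3))) = (0*(-5))*(-5*√(2 + 5/4)) = 0*(-5*√13/2) = 0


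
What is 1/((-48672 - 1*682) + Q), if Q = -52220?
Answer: -1/101574 ≈ -9.8450e-6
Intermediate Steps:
1/((-48672 - 1*682) + Q) = 1/((-48672 - 1*682) - 52220) = 1/((-48672 - 682) - 52220) = 1/(-49354 - 52220) = 1/(-101574) = -1/101574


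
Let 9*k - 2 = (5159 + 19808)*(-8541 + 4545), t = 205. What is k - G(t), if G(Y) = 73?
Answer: -99768787/9 ≈ -1.1085e+7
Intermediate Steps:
k = -99768130/9 (k = 2/9 + ((5159 + 19808)*(-8541 + 4545))/9 = 2/9 + (24967*(-3996))/9 = 2/9 + (1/9)*(-99768132) = 2/9 - 11085348 = -99768130/9 ≈ -1.1085e+7)
k - G(t) = -99768130/9 - 1*73 = -99768130/9 - 73 = -99768787/9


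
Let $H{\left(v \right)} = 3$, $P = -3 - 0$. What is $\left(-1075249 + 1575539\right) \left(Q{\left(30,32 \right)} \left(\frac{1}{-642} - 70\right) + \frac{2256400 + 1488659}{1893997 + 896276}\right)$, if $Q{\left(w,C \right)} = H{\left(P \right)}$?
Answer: $- \frac{10389040172702905}{99519737} \approx -1.0439 \cdot 10^{8}$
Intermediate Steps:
$P = -3$ ($P = -3 + 0 = -3$)
$Q{\left(w,C \right)} = 3$
$\left(-1075249 + 1575539\right) \left(Q{\left(30,32 \right)} \left(\frac{1}{-642} - 70\right) + \frac{2256400 + 1488659}{1893997 + 896276}\right) = \left(-1075249 + 1575539\right) \left(3 \left(\frac{1}{-642} - 70\right) + \frac{2256400 + 1488659}{1893997 + 896276}\right) = 500290 \left(3 \left(- \frac{1}{642} - 70\right) + \frac{3745059}{2790273}\right) = 500290 \left(3 \left(- \frac{44941}{642}\right) + 3745059 \cdot \frac{1}{2790273}\right) = 500290 \left(- \frac{44941}{214} + \frac{1248353}{930091}\right) = 500290 \left(- \frac{41532072089}{199039474}\right) = - \frac{10389040172702905}{99519737}$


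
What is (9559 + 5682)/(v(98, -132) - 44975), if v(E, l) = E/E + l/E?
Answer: -746809/2203792 ≈ -0.33887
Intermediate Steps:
v(E, l) = 1 + l/E
(9559 + 5682)/(v(98, -132) - 44975) = (9559 + 5682)/((98 - 132)/98 - 44975) = 15241/((1/98)*(-34) - 44975) = 15241/(-17/49 - 44975) = 15241/(-2203792/49) = 15241*(-49/2203792) = -746809/2203792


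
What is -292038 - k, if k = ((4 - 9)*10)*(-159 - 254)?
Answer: -312688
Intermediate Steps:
k = 20650 (k = -5*10*(-413) = -50*(-413) = 20650)
-292038 - k = -292038 - 1*20650 = -292038 - 20650 = -312688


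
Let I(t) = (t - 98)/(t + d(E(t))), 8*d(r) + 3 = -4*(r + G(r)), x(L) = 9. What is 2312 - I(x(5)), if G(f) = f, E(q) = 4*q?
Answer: 505616/219 ≈ 2308.8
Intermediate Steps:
d(r) = -3/8 - r (d(r) = -3/8 + (-4*(r + r))/8 = -3/8 + (-8*r)/8 = -3/8 - r)
I(t) = (-98 + t)/(-3/8 - 3*t) (I(t) = (t - 98)/(t + (-3/8 - 4*t)) = (-98 + t)/(t + (-3/8 - 4*t)) = (-98 + t)/(-3/8 - 3*t))
2312 - I(x(5)) = 2312 - 8*(98 - 1*9)/(3*(1 + 8*9)) = 2312 - 8*(98 - 9)/(3*(1 + 72)) = 2312 - 8*89/(3*73) = 2312 - 1*712/219 = 2312 - 712/219 = 505616/219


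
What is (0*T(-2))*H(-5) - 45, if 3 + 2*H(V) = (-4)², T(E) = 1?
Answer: -45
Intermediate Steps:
H(V) = 13/2 (H(V) = -3/2 + (½)*(-4)² = -3/2 + (½)*16 = -3/2 + 8 = 13/2)
(0*T(-2))*H(-5) - 45 = (0*1)*(13/2) - 45 = 0*(13/2) - 45 = 0 - 45 = -45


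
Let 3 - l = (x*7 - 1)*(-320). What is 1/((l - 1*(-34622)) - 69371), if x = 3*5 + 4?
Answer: 1/7494 ≈ 0.00013344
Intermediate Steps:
x = 19 (x = 15 + 4 = 19)
l = 42243 (l = 3 - (19*7 - 1)*(-320) = 3 - (133 - 1)*(-320) = 3 - 132*(-320) = 3 - 1*(-42240) = 3 + 42240 = 42243)
1/((l - 1*(-34622)) - 69371) = 1/((42243 - 1*(-34622)) - 69371) = 1/((42243 + 34622) - 69371) = 1/(76865 - 69371) = 1/7494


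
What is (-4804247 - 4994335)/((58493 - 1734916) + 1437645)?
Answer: 4899291/119389 ≈ 41.036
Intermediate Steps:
(-4804247 - 4994335)/((58493 - 1734916) + 1437645) = -9798582/(-1676423 + 1437645) = -9798582/(-238778) = -9798582*(-1/238778) = 4899291/119389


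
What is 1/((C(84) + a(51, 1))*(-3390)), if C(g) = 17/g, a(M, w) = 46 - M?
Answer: 14/227695 ≈ 6.1486e-5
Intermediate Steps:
1/((C(84) + a(51, 1))*(-3390)) = 1/((17/84 + (46 - 1*51))*(-3390)) = -1/3390/(17*(1/84) + (46 - 51)) = -1/3390/(17/84 - 5) = -1/3390/(-403/84) = -84/403*(-1/3390) = 14/227695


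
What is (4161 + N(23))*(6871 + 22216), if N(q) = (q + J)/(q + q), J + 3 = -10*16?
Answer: 2781677071/23 ≈ 1.2094e+8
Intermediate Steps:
J = -163 (J = -3 - 10*16 = -3 - 160 = -163)
N(q) = (-163 + q)/(2*q) (N(q) = (q - 163)/(q + q) = (-163 + q)/((2*q)) = (-163 + q)*(1/(2*q)) = (-163 + q)/(2*q))
(4161 + N(23))*(6871 + 22216) = (4161 + (½)*(-163 + 23)/23)*(6871 + 22216) = (4161 + (½)*(1/23)*(-140))*29087 = (4161 - 70/23)*29087 = (95633/23)*29087 = 2781677071/23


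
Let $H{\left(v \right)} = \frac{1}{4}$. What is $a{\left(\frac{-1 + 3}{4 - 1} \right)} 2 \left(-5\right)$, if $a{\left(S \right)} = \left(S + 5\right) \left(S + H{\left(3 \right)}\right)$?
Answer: $- \frac{935}{18} \approx -51.944$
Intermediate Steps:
$H{\left(v \right)} = \frac{1}{4}$
$a{\left(S \right)} = \left(5 + S\right) \left(\frac{1}{4} + S\right)$ ($a{\left(S \right)} = \left(S + 5\right) \left(S + \frac{1}{4}\right) = \left(5 + S\right) \left(\frac{1}{4} + S\right)$)
$a{\left(\frac{-1 + 3}{4 - 1} \right)} 2 \left(-5\right) = \left(\frac{5}{4} + \left(\frac{-1 + 3}{4 - 1}\right)^{2} + \frac{21 \frac{-1 + 3}{4 - 1}}{4}\right) 2 \left(-5\right) = \left(\frac{5}{4} + \left(\frac{2}{3}\right)^{2} + \frac{21 \cdot \frac{2}{3}}{4}\right) 2 \left(-5\right) = \left(\frac{5}{4} + \left(2 \cdot \frac{1}{3}\right)^{2} + \frac{21 \cdot 2 \cdot \frac{1}{3}}{4}\right) 2 \left(-5\right) = \left(\frac{5}{4} + \left(\frac{2}{3}\right)^{2} + \frac{21}{4} \cdot \frac{2}{3}\right) 2 \left(-5\right) = \left(\frac{5}{4} + \frac{4}{9} + \frac{7}{2}\right) 2 \left(-5\right) = \frac{187}{36} \cdot 2 \left(-5\right) = \frac{187}{18} \left(-5\right) = - \frac{935}{18}$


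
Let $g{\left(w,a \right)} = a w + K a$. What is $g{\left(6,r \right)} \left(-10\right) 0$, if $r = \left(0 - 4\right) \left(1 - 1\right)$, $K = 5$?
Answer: $0$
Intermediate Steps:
$r = 0$ ($r = \left(-4\right) 0 = 0$)
$g{\left(w,a \right)} = 5 a + a w$ ($g{\left(w,a \right)} = a w + 5 a = 5 a + a w$)
$g{\left(6,r \right)} \left(-10\right) 0 = 0 \left(5 + 6\right) \left(-10\right) 0 = 0 \cdot 11 \left(-10\right) 0 = 0 \left(-10\right) 0 = 0 \cdot 0 = 0$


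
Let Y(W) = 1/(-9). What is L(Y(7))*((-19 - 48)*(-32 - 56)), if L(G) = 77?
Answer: 453992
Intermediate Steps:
Y(W) = -⅑
L(Y(7))*((-19 - 48)*(-32 - 56)) = 77*((-19 - 48)*(-32 - 56)) = 77*(-67*(-88)) = 77*5896 = 453992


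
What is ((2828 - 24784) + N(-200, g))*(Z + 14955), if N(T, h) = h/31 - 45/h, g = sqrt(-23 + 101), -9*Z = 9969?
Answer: -912096152/3 - 9118469*sqrt(78)/1209 ≈ -3.0410e+8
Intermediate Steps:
Z = -3323/3 (Z = -1/9*9969 = -3323/3 ≈ -1107.7)
g = sqrt(78) ≈ 8.8318
N(T, h) = -45/h + h/31 (N(T, h) = h*(1/31) - 45/h = h/31 - 45/h = -45/h + h/31)
((2828 - 24784) + N(-200, g))*(Z + 14955) = ((2828 - 24784) + (-45*sqrt(78)/78 + sqrt(78)/31))*(-3323/3 + 14955) = (-21956 + (-15*sqrt(78)/26 + sqrt(78)/31))*(41542/3) = (-21956 - 439*sqrt(78)/806)*(41542/3) = -912096152/3 - 9118469*sqrt(78)/1209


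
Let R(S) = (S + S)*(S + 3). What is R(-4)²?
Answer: 64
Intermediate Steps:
R(S) = 2*S*(3 + S) (R(S) = (2*S)*(3 + S) = 2*S*(3 + S))
R(-4)² = (2*(-4)*(3 - 4))² = (2*(-4)*(-1))² = 8² = 64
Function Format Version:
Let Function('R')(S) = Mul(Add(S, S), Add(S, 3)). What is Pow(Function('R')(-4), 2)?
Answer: 64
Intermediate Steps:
Function('R')(S) = Mul(2, S, Add(3, S)) (Function('R')(S) = Mul(Mul(2, S), Add(3, S)) = Mul(2, S, Add(3, S)))
Pow(Function('R')(-4), 2) = Pow(Mul(2, -4, Add(3, -4)), 2) = Pow(Mul(2, -4, -1), 2) = Pow(8, 2) = 64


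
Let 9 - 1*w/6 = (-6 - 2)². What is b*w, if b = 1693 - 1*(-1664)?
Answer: -1107810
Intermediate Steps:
b = 3357 (b = 1693 + 1664 = 3357)
w = -330 (w = 54 - 6*(-6 - 2)² = 54 - 6*(-8)² = 54 - 6*64 = 54 - 384 = -330)
b*w = 3357*(-330) = -1107810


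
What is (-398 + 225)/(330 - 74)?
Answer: -173/256 ≈ -0.67578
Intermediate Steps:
(-398 + 225)/(330 - 74) = -173/256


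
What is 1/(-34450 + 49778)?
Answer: 1/15328 ≈ 6.5240e-5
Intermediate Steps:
1/(-34450 + 49778) = 1/15328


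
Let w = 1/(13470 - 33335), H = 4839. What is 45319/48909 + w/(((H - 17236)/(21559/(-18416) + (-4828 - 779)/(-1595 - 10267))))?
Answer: 141236712850004473/152424952225558320 ≈ 0.92660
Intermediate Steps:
w = -1/19865 (w = 1/(-19865) = -1/19865 ≈ -5.0340e-5)
45319/48909 + w/(((H - 17236)/(21559/(-18416) + (-4828 - 779)/(-1595 - 10267)))) = 45319/48909 - (21559/(-18416) + (-4828 - 779)/(-1595 - 10267))/(4839 - 17236)/19865 = 45319*(1/48909) - 1/(19865*((-12397/(21559*(-1/18416) - 5607/(-11862))))) = 45319/48909 - 1/(19865*((-12397/(-21559/18416 - 5607*(-1/11862))))) = 45319/48909 - 1/(19865*((-12397/(-21559/18416 + 623/1318)))) = 45319/48909 - 1/(19865*((-12397/(-8470797/12136144)))) = 45319/48909 - 1/(19865*((-12397*(-12136144/8470797)))) = 45319/48909 - 1/(19865*150451777168/8470797) = 45319/48909 - 1/19865*8470797/150451777168 = 45319/48909 - 8470797/2988724553442320 = 141236712850004473/152424952225558320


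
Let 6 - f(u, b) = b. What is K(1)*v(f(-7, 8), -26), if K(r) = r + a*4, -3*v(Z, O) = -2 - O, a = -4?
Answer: 120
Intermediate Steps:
f(u, b) = 6 - b
v(Z, O) = ⅔ + O/3 (v(Z, O) = -(-2 - O)/3 = ⅔ + O/3)
K(r) = -16 + r (K(r) = r - 4*4 = r - 16 = -16 + r)
K(1)*v(f(-7, 8), -26) = (-16 + 1)*(⅔ + (⅓)*(-26)) = -15*(⅔ - 26/3) = -15*(-8) = 120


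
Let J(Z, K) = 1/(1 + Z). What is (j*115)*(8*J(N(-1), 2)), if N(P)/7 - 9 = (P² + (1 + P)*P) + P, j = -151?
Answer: -17365/8 ≈ -2170.6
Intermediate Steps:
N(P) = 63 + 7*P + 7*P² + 7*P*(1 + P) (N(P) = 63 + 7*((P² + (1 + P)*P) + P) = 63 + 7*((P² + P*(1 + P)) + P) = 63 + 7*(P + P² + P*(1 + P)) = 63 + (7*P + 7*P² + 7*P*(1 + P)) = 63 + 7*P + 7*P² + 7*P*(1 + P))
(j*115)*(8*J(N(-1), 2)) = (-151*115)*(8/(1 + (63 + 14*(-1) + 14*(-1)²))) = -138920/(1 + (63 - 14 + 14*1)) = -138920/(1 + (63 - 14 + 14)) = -138920/(1 + 63) = -138920/64 = -17365*⅛ = -17365/8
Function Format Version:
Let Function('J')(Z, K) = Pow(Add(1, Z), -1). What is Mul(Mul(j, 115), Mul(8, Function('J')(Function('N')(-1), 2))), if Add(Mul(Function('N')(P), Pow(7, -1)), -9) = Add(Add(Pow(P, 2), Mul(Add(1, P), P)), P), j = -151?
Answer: Rational(-17365, 8) ≈ -2170.6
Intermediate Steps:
Function('N')(P) = Add(63, Mul(7, P), Mul(7, Pow(P, 2)), Mul(7, P, Add(1, P))) (Function('N')(P) = Add(63, Mul(7, Add(Add(Pow(P, 2), Mul(Add(1, P), P)), P))) = Add(63, Mul(7, Add(Add(Pow(P, 2), Mul(P, Add(1, P))), P))) = Add(63, Mul(7, Add(P, Pow(P, 2), Mul(P, Add(1, P))))) = Add(63, Add(Mul(7, P), Mul(7, Pow(P, 2)), Mul(7, P, Add(1, P)))) = Add(63, Mul(7, P), Mul(7, Pow(P, 2)), Mul(7, P, Add(1, P))))
Mul(Mul(j, 115), Mul(8, Function('J')(Function('N')(-1), 2))) = Mul(Mul(-151, 115), Mul(8, Pow(Add(1, Add(63, Mul(14, -1), Mul(14, Pow(-1, 2)))), -1))) = Mul(-17365, Mul(8, Pow(Add(1, Add(63, -14, Mul(14, 1))), -1))) = Mul(-17365, Mul(8, Pow(Add(1, Add(63, -14, 14)), -1))) = Mul(-17365, Mul(8, Pow(Add(1, 63), -1))) = Mul(-17365, Mul(8, Pow(64, -1))) = Mul(-17365, Mul(8, Rational(1, 64))) = Mul(-17365, Rational(1, 8)) = Rational(-17365, 8)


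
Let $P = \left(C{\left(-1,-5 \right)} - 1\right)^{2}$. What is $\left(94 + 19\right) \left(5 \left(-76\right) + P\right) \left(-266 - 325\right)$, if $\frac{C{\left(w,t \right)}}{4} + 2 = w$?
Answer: $14091213$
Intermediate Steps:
$C{\left(w,t \right)} = -8 + 4 w$
$P = 169$ ($P = \left(\left(-8 + 4 \left(-1\right)\right) - 1\right)^{2} = \left(\left(-8 - 4\right) - 1\right)^{2} = \left(-12 - 1\right)^{2} = \left(-13\right)^{2} = 169$)
$\left(94 + 19\right) \left(5 \left(-76\right) + P\right) \left(-266 - 325\right) = \left(94 + 19\right) \left(5 \left(-76\right) + 169\right) \left(-266 - 325\right) = 113 \left(-380 + 169\right) \left(-591\right) = 113 \left(-211\right) \left(-591\right) = \left(-23843\right) \left(-591\right) = 14091213$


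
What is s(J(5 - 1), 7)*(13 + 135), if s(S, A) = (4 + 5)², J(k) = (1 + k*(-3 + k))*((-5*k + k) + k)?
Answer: 11988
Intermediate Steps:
J(k) = -3*k*(1 + k*(-3 + k)) (J(k) = (1 + k*(-3 + k))*(-4*k + k) = (1 + k*(-3 + k))*(-3*k) = -3*k*(1 + k*(-3 + k)))
s(S, A) = 81 (s(S, A) = 9² = 81)
s(J(5 - 1), 7)*(13 + 135) = 81*(13 + 135) = 81*148 = 11988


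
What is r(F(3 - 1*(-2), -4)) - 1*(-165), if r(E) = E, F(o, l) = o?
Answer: 170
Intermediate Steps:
r(F(3 - 1*(-2), -4)) - 1*(-165) = (3 - 1*(-2)) - 1*(-165) = (3 + 2) + 165 = 5 + 165 = 170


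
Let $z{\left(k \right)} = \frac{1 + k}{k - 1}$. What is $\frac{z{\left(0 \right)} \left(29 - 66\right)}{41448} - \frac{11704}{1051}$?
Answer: $- \frac{485068505}{43561848} \approx -11.135$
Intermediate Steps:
$z{\left(k \right)} = \frac{1 + k}{-1 + k}$
$\frac{z{\left(0 \right)} \left(29 - 66\right)}{41448} - \frac{11704}{1051} = \frac{\frac{1 + 0}{-1 + 0} \left(29 - 66\right)}{41448} - \frac{11704}{1051} = \frac{1}{-1} \cdot 1 \left(-37\right) \frac{1}{41448} - \frac{11704}{1051} = \left(-1\right) 1 \left(-37\right) \frac{1}{41448} - \frac{11704}{1051} = \left(-1\right) \left(-37\right) \frac{1}{41448} - \frac{11704}{1051} = 37 \cdot \frac{1}{41448} - \frac{11704}{1051} = \frac{37}{41448} - \frac{11704}{1051} = - \frac{485068505}{43561848}$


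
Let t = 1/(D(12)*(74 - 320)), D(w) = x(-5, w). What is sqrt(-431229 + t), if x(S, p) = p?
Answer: I*sqrt(104385016738)/492 ≈ 656.68*I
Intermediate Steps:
D(w) = w
t = -1/2952 (t = 1/(12*(74 - 320)) = 1/(12*(-246)) = 1/(-2952) = -1/2952 ≈ -0.00033875)
sqrt(-431229 + t) = sqrt(-431229 - 1/2952) = sqrt(-1272988009/2952) = I*sqrt(104385016738)/492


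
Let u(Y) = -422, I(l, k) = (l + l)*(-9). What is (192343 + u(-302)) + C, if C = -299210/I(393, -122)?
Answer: 678974182/3537 ≈ 1.9196e+5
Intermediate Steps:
I(l, k) = -18*l (I(l, k) = (2*l)*(-9) = -18*l)
C = 149605/3537 (C = -299210/((-18*393)) = -299210/(-7074) = -299210*(-1/7074) = 149605/3537 ≈ 42.297)
(192343 + u(-302)) + C = (192343 - 422) + 149605/3537 = 191921 + 149605/3537 = 678974182/3537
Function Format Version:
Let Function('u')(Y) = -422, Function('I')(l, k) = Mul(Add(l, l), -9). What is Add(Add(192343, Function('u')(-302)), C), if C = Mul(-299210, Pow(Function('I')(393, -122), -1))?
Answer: Rational(678974182, 3537) ≈ 1.9196e+5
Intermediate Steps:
Function('I')(l, k) = Mul(-18, l) (Function('I')(l, k) = Mul(Mul(2, l), -9) = Mul(-18, l))
C = Rational(149605, 3537) (C = Mul(-299210, Pow(Mul(-18, 393), -1)) = Mul(-299210, Pow(-7074, -1)) = Mul(-299210, Rational(-1, 7074)) = Rational(149605, 3537) ≈ 42.297)
Add(Add(192343, Function('u')(-302)), C) = Add(Add(192343, -422), Rational(149605, 3537)) = Add(191921, Rational(149605, 3537)) = Rational(678974182, 3537)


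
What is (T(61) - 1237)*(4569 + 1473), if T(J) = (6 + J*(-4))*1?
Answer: -8911950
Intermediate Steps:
T(J) = 6 - 4*J (T(J) = (6 - 4*J)*1 = 6 - 4*J)
(T(61) - 1237)*(4569 + 1473) = ((6 - 4*61) - 1237)*(4569 + 1473) = ((6 - 244) - 1237)*6042 = (-238 - 1237)*6042 = -1475*6042 = -8911950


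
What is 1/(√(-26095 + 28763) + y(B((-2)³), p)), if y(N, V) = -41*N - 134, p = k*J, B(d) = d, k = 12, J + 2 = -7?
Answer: 97/17484 - √667/17484 ≈ 0.0040708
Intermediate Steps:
J = -9 (J = -2 - 7 = -9)
p = -108 (p = 12*(-9) = -108)
y(N, V) = -134 - 41*N
1/(√(-26095 + 28763) + y(B((-2)³), p)) = 1/(√(-26095 + 28763) + (-134 - 41*(-2)³)) = 1/(√2668 + (-134 - 41*(-8))) = 1/(2*√667 + (-134 + 328)) = 1/(2*√667 + 194) = 1/(194 + 2*√667)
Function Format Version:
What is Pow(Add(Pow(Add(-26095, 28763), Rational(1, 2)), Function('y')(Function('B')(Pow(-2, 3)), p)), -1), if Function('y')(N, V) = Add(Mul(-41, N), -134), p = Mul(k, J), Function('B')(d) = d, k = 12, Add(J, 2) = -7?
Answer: Add(Rational(97, 17484), Mul(Rational(-1, 17484), Pow(667, Rational(1, 2)))) ≈ 0.0040708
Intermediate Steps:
J = -9 (J = Add(-2, -7) = -9)
p = -108 (p = Mul(12, -9) = -108)
Function('y')(N, V) = Add(-134, Mul(-41, N))
Pow(Add(Pow(Add(-26095, 28763), Rational(1, 2)), Function('y')(Function('B')(Pow(-2, 3)), p)), -1) = Pow(Add(Pow(Add(-26095, 28763), Rational(1, 2)), Add(-134, Mul(-41, Pow(-2, 3)))), -1) = Pow(Add(Pow(2668, Rational(1, 2)), Add(-134, Mul(-41, -8))), -1) = Pow(Add(Mul(2, Pow(667, Rational(1, 2))), Add(-134, 328)), -1) = Pow(Add(Mul(2, Pow(667, Rational(1, 2))), 194), -1) = Pow(Add(194, Mul(2, Pow(667, Rational(1, 2)))), -1)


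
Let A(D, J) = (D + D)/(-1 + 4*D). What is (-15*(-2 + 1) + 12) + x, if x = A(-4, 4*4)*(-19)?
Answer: 307/17 ≈ 18.059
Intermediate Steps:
A(D, J) = 2*D/(-1 + 4*D) (A(D, J) = (2*D)/(-1 + 4*D) = 2*D/(-1 + 4*D))
x = -152/17 (x = (2*(-4)/(-1 + 4*(-4)))*(-19) = (2*(-4)/(-1 - 16))*(-19) = (2*(-4)/(-17))*(-19) = (2*(-4)*(-1/17))*(-19) = (8/17)*(-19) = -152/17 ≈ -8.9412)
(-15*(-2 + 1) + 12) + x = (-15*(-2 + 1) + 12) - 152/17 = (-15*(-1) + 12) - 152/17 = (-5*(-3) + 12) - 152/17 = (15 + 12) - 152/17 = 27 - 152/17 = 307/17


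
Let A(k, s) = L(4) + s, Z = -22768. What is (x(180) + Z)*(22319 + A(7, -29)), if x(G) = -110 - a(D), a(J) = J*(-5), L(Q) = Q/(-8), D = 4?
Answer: -509493391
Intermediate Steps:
L(Q) = -Q/8 (L(Q) = Q*(-⅛) = -Q/8)
A(k, s) = -½ + s (A(k, s) = -⅛*4 + s = -½ + s)
a(J) = -5*J
x(G) = -90 (x(G) = -110 - (-5)*4 = -110 - 1*(-20) = -110 + 20 = -90)
(x(180) + Z)*(22319 + A(7, -29)) = (-90 - 22768)*(22319 + (-½ - 29)) = -22858*(22319 - 59/2) = -22858*44579/2 = -509493391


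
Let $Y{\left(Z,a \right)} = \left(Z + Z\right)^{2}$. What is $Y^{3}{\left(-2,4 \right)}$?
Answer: $4096$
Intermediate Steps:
$Y{\left(Z,a \right)} = 4 Z^{2}$ ($Y{\left(Z,a \right)} = \left(2 Z\right)^{2} = 4 Z^{2}$)
$Y^{3}{\left(-2,4 \right)} = \left(4 \left(-2\right)^{2}\right)^{3} = \left(4 \cdot 4\right)^{3} = 16^{3} = 4096$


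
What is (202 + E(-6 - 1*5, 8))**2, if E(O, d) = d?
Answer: 44100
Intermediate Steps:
(202 + E(-6 - 1*5, 8))**2 = (202 + 8)**2 = 210**2 = 44100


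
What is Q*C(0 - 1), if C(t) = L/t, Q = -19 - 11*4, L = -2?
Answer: -126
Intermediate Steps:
Q = -63 (Q = -19 - 44 = -63)
C(t) = -2/t
Q*C(0 - 1) = -(-126)/(0 - 1) = -(-126)/(-1) = -(-126)*(-1) = -63*2 = -126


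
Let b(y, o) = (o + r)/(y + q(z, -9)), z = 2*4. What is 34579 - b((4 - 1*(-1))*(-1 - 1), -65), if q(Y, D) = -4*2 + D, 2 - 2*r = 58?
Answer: 311180/9 ≈ 34576.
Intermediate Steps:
r = -28 (r = 1 - ½*58 = 1 - 29 = -28)
z = 8
q(Y, D) = -8 + D
b(y, o) = (-28 + o)/(-17 + y) (b(y, o) = (o - 28)/(y + (-8 - 9)) = (-28 + o)/(y - 17) = (-28 + o)/(-17 + y))
34579 - b((4 - 1*(-1))*(-1 - 1), -65) = 34579 - (-28 - 65)/(-17 + (4 - 1*(-1))*(-1 - 1)) = 34579 - (-93)/(-17 + (4 + 1)*(-2)) = 34579 - (-93)/(-17 + 5*(-2)) = 34579 - (-93)/(-17 - 10) = 34579 - (-93)/(-27) = 34579 - (-1)*(-93)/27 = 34579 - 1*31/9 = 34579 - 31/9 = 311180/9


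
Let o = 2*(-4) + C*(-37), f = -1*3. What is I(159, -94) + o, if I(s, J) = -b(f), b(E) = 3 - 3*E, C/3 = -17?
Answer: 1867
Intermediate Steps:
C = -51 (C = 3*(-17) = -51)
f = -3
I(s, J) = -12 (I(s, J) = -(3 - 3*(-3)) = -(3 + 9) = -1*12 = -12)
o = 1879 (o = 2*(-4) - 51*(-37) = -8 + 1887 = 1879)
I(159, -94) + o = -12 + 1879 = 1867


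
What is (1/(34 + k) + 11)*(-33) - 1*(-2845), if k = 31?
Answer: 161297/65 ≈ 2481.5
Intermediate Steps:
(1/(34 + k) + 11)*(-33) - 1*(-2845) = (1/(34 + 31) + 11)*(-33) - 1*(-2845) = (1/65 + 11)*(-33) + 2845 = (716/65)*(-33) + 2845 = -23628/65 + 2845 = 161297/65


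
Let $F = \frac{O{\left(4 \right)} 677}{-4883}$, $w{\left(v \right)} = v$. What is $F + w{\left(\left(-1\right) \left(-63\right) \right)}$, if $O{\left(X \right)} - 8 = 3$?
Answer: $\frac{300182}{4883} \approx 61.475$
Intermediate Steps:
$O{\left(X \right)} = 11$ ($O{\left(X \right)} = 8 + 3 = 11$)
$F = - \frac{7447}{4883}$ ($F = \frac{11 \cdot 677}{-4883} = 7447 \left(- \frac{1}{4883}\right) = - \frac{7447}{4883} \approx -1.5251$)
$F + w{\left(\left(-1\right) \left(-63\right) \right)} = - \frac{7447}{4883} - -63 = - \frac{7447}{4883} + 63 = \frac{300182}{4883}$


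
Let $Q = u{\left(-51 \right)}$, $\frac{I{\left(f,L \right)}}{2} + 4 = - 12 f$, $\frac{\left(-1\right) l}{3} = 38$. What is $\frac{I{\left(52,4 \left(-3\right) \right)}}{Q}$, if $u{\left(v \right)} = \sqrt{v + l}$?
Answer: $\frac{1256 i \sqrt{165}}{165} \approx 97.779 i$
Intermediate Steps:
$l = -114$ ($l = \left(-3\right) 38 = -114$)
$I{\left(f,L \right)} = -8 - 24 f$ ($I{\left(f,L \right)} = -8 + 2 \left(- 12 f\right) = -8 - 24 f$)
$u{\left(v \right)} = \sqrt{-114 + v}$ ($u{\left(v \right)} = \sqrt{v - 114} = \sqrt{-114 + v}$)
$Q = i \sqrt{165}$ ($Q = \sqrt{-114 - 51} = \sqrt{-165} = i \sqrt{165} \approx 12.845 i$)
$\frac{I{\left(52,4 \left(-3\right) \right)}}{Q} = \frac{-8 - 1248}{i \sqrt{165}} = \left(-8 - 1248\right) \left(- \frac{i \sqrt{165}}{165}\right) = - 1256 \left(- \frac{i \sqrt{165}}{165}\right) = \frac{1256 i \sqrt{165}}{165}$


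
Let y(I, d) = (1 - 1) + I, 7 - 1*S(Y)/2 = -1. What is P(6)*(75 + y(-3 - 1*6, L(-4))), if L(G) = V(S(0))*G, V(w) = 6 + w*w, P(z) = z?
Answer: 396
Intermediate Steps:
S(Y) = 16 (S(Y) = 14 - 2*(-1) = 14 + 2 = 16)
V(w) = 6 + w²
L(G) = 262*G (L(G) = (6 + 16²)*G = (6 + 256)*G = 262*G)
y(I, d) = I (y(I, d) = 0 + I = I)
P(6)*(75 + y(-3 - 1*6, L(-4))) = 6*(75 + (-3 - 1*6)) = 6*(75 + (-3 - 6)) = 6*(75 - 9) = 6*66 = 396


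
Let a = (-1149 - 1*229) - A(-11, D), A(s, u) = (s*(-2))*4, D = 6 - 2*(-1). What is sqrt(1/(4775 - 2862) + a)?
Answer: I*sqrt(5364926241)/1913 ≈ 38.288*I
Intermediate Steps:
D = 8 (D = 6 + 2 = 8)
A(s, u) = -8*s (A(s, u) = -2*s*4 = -8*s)
a = -1466 (a = (-1149 - 1*229) - (-8)*(-11) = (-1149 - 229) - 1*88 = -1378 - 88 = -1466)
sqrt(1/(4775 - 2862) + a) = sqrt(1/(4775 - 2862) - 1466) = sqrt(1/1913 - 1466) = sqrt(-2804457/1913) = I*sqrt(5364926241)/1913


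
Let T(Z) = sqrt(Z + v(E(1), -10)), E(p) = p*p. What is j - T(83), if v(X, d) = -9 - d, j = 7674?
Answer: 7674 - 2*sqrt(21) ≈ 7664.8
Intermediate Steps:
E(p) = p**2
T(Z) = sqrt(1 + Z) (T(Z) = sqrt(Z + (-9 - 1*(-10))) = sqrt(Z + (-9 + 10)) = sqrt(Z + 1) = sqrt(1 + Z))
j - T(83) = 7674 - sqrt(1 + 83) = 7674 - sqrt(84) = 7674 - 2*sqrt(21)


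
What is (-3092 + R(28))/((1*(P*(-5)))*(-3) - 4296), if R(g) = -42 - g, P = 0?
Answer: 527/716 ≈ 0.73603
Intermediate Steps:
(-3092 + R(28))/((1*(P*(-5)))*(-3) - 4296) = (-3092 + (-42 - 1*28))/((1*(0*(-5)))*(-3) - 4296) = (-3092 + (-42 - 28))/((1*0)*(-3) - 4296) = (-3092 - 70)/(0*(-3) - 4296) = -3162/(0 - 4296) = -3162/(-4296) = -3162*(-1/4296) = 527/716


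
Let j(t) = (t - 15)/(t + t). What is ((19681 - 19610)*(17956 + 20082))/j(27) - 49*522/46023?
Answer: 6429011295/529 ≈ 1.2153e+7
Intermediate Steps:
j(t) = (-15 + t)/(2*t) (j(t) = (-15 + t)/((2*t)) = (-15 + t)*(1/(2*t)) = (-15 + t)/(2*t))
((19681 - 19610)*(17956 + 20082))/j(27) - 49*522/46023 = ((19681 - 19610)*(17956 + 20082))/(((½)*(-15 + 27)/27)) - 49*522/46023 = (71*38038)/(((½)*(1/27)*12)) - 25578*1/46023 = 2700698/(2/9) - 294/529 = 2700698*(9/2) - 294/529 = 12153141 - 294/529 = 6429011295/529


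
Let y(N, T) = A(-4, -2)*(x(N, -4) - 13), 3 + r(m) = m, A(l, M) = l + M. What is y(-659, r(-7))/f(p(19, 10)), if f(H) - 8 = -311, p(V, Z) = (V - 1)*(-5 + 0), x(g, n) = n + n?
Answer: -42/101 ≈ -0.41584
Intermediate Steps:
x(g, n) = 2*n
p(V, Z) = 5 - 5*V (p(V, Z) = (-1 + V)*(-5) = 5 - 5*V)
A(l, M) = M + l
r(m) = -3 + m
y(N, T) = 126 (y(N, T) = (-2 - 4)*(2*(-4) - 13) = -6*(-8 - 13) = -6*(-21) = 126)
f(H) = -303 (f(H) = 8 - 311 = -303)
y(-659, r(-7))/f(p(19, 10)) = 126/(-303) = 126*(-1/303) = -42/101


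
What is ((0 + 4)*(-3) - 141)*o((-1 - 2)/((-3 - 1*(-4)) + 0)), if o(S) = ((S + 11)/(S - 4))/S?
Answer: -408/7 ≈ -58.286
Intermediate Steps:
o(S) = (11 + S)/(S*(-4 + S)) (o(S) = ((11 + S)/(-4 + S))/S = (11 + S)/(S*(-4 + S)))
((0 + 4)*(-3) - 141)*o((-1 - 2)/((-3 - 1*(-4)) + 0)) = ((0 + 4)*(-3) - 141)*((11 + (-1 - 2)/((-3 - 1*(-4)) + 0))/((((-1 - 2)/((-3 - 1*(-4)) + 0)))*(-4 + (-1 - 2)/((-3 - 1*(-4)) + 0)))) = (4*(-3) - 141)*((11 - 3/((-3 + 4) + 0))/(((-3/((-3 + 4) + 0)))*(-4 - 3/((-3 + 4) + 0)))) = (-12 - 141)*((11 - 3/(1 + 0))/(((-3/(1 + 0)))*(-4 - 3/(1 + 0)))) = -153*(11 - 3/1)/(((-3/1))*(-4 - 3/1)) = -153*(11 - 3*1)/(((-3*1))*(-4 - 3*1)) = -153*(11 - 3)/((-3)*(-4 - 3)) = -(-51)*8/(-7) = -(-51)*(-1)*8/7 = -153*8/21 = -408/7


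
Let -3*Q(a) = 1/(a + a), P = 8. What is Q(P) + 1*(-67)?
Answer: -3217/48 ≈ -67.021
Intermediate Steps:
Q(a) = -1/(6*a) (Q(a) = -1/(3*(a + a)) = -1/(2*a)/3 = -1/(6*a))
Q(P) + 1*(-67) = -1/6/8 + 1*(-67) = -1/6*1/8 - 67 = -1/48 - 67 = -3217/48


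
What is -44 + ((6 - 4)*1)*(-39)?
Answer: -122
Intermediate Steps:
-44 + ((6 - 4)*1)*(-39) = -44 + (2*1)*(-39) = -44 + 2*(-39) = -44 - 78 = -122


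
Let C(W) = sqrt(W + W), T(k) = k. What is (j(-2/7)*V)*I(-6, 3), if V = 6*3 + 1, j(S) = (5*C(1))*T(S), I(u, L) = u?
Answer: 1140*sqrt(2)/7 ≈ 230.31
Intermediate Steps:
C(W) = sqrt(2)*sqrt(W) (C(W) = sqrt(2*W) = sqrt(2)*sqrt(W))
j(S) = 5*S*sqrt(2) (j(S) = (5*(sqrt(2)*sqrt(1)))*S = (5*(sqrt(2)*1))*S = (5*sqrt(2))*S = 5*S*sqrt(2))
V = 19 (V = 18 + 1 = 19)
(j(-2/7)*V)*I(-6, 3) = ((5*(-2/7)*sqrt(2))*19)*(-6) = (-10*sqrt(2)/7*19)*(-6) = -190*sqrt(2)/7*(-6) = 1140*sqrt(2)/7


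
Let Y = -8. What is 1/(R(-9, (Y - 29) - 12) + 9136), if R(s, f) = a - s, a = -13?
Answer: 1/9132 ≈ 0.00010951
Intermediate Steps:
R(s, f) = -13 - s
1/(R(-9, (Y - 29) - 12) + 9136) = 1/((-13 - 1*(-9)) + 9136) = 1/((-13 + 9) + 9136) = 1/(-4 + 9136) = 1/9132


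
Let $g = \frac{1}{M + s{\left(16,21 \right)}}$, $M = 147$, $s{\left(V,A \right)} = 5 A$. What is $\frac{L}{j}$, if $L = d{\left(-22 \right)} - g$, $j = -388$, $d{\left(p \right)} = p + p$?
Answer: $\frac{11089}{97776} \approx 0.11341$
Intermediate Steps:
$d{\left(p \right)} = 2 p$
$g = \frac{1}{252}$ ($g = \frac{1}{147 + 5 \cdot 21} = \frac{1}{147 + 105} = \frac{1}{252} \approx 0.0039683$)
$L = - \frac{11089}{252}$ ($L = 2 \left(-22\right) - \frac{1}{252} = -44 - \frac{1}{252} = - \frac{11089}{252} \approx -44.004$)
$\frac{L}{j} = - \frac{11089}{252 \left(-388\right)} = \left(- \frac{11089}{252}\right) \left(- \frac{1}{388}\right) = \frac{11089}{97776}$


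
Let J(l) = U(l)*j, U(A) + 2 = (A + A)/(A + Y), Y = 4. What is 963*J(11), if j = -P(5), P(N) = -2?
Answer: -5136/5 ≈ -1027.2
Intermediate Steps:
U(A) = -2 + 2*A/(4 + A) (U(A) = -2 + (A + A)/(A + 4) = -2 + (2*A)/(4 + A) = -2 + 2*A/(4 + A))
j = 2 (j = -1*(-2) = 2)
J(l) = -16/(4 + l) (J(l) = -8/(4 + l)*2 = -16/(4 + l))
963*J(11) = 963*(-16/(4 + 11)) = 963*(-16/15) = -5136/5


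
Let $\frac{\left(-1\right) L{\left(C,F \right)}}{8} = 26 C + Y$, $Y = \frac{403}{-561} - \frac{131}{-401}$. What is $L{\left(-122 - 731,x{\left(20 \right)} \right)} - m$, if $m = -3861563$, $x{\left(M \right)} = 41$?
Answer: $\frac{908615259403}{224961} \approx 4.039 \cdot 10^{6}$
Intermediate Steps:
$Y = - \frac{88112}{224961}$ ($Y = 403 \left(- \frac{1}{561}\right) - - \frac{131}{401} = - \frac{403}{561} + \frac{131}{401} = - \frac{88112}{224961} \approx -0.39168$)
$L{\left(C,F \right)} = \frac{704896}{224961} - 208 C$ ($L{\left(C,F \right)} = - 8 \left(26 C - \frac{88112}{224961}\right) = - 8 \left(- \frac{88112}{224961} + 26 C\right) = \frac{704896}{224961} - 208 C$)
$L{\left(-122 - 731,x{\left(20 \right)} \right)} - m = \left(\frac{704896}{224961} - 208 \left(-122 - 731\right)\right) - -3861563 = \left(\frac{704896}{224961} - 208 \left(-122 - 731\right)\right) + 3861563 = \left(\frac{704896}{224961} - -177424\right) + 3861563 = \left(\frac{704896}{224961} + 177424\right) + 3861563 = \frac{39914185360}{224961} + 3861563 = \frac{908615259403}{224961}$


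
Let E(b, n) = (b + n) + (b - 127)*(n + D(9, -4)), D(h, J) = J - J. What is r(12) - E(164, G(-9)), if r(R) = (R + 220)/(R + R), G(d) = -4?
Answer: -7/3 ≈ -2.3333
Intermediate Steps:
D(h, J) = 0
r(R) = (220 + R)/(2*R) (r(R) = (220 + R)/((2*R)) = (220 + R)*(1/(2*R)) = (220 + R)/(2*R))
E(b, n) = b + n + n*(-127 + b) (E(b, n) = (b + n) + (b - 127)*(n + 0) = (b + n) + (-127 + b)*n = (b + n) + n*(-127 + b) = b + n + n*(-127 + b))
r(12) - E(164, G(-9)) = (½)*(220 + 12)/12 - (164 - 126*(-4) + 164*(-4)) = (½)*(1/12)*232 - (164 + 504 - 656) = 29/3 - 1*12 = 29/3 - 12 = -7/3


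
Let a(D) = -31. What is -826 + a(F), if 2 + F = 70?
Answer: -857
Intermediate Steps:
F = 68 (F = -2 + 70 = 68)
-826 + a(F) = -826 - 31 = -857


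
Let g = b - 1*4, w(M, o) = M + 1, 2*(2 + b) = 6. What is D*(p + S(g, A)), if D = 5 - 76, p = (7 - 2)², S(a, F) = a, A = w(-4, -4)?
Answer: -1562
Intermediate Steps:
b = 1 (b = -2 + (½)*6 = -2 + 3 = 1)
w(M, o) = 1 + M
A = -3 (A = 1 - 4 = -3)
g = -3 (g = 1 - 1*4 = 1 - 4 = -3)
p = 25 (p = 5² = 25)
D = -71
D*(p + S(g, A)) = -71*(25 - 3) = -71*22 = -1562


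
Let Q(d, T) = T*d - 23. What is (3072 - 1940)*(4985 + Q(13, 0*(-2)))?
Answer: 5616984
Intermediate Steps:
Q(d, T) = -23 + T*d
(3072 - 1940)*(4985 + Q(13, 0*(-2))) = (3072 - 1940)*(4985 + (-23 + (0*(-2))*13)) = 1132*(4985 + (-23 + 0*13)) = 1132*(4985 + (-23 + 0)) = 1132*(4985 - 23) = 1132*4962 = 5616984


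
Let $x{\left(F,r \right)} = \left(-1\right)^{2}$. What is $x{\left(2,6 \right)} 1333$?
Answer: $1333$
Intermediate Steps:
$x{\left(F,r \right)} = 1$
$x{\left(2,6 \right)} 1333 = 1 \cdot 1333 = 1333$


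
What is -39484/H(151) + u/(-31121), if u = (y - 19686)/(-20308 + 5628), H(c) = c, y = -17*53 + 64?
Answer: -18038516458493/68985298280 ≈ -261.48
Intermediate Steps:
y = -837 (y = -901 + 64 = -837)
u = 20523/14680 (u = (-837 - 19686)/(-20308 + 5628) = -20523/(-14680) = -20523*(-1/14680) = 20523/14680 ≈ 1.3980)
-39484/H(151) + u/(-31121) = -39484/151 + (20523/14680)/(-31121) = -39484*1/151 + (20523/14680)*(-1/31121) = -39484/151 - 20523/456856280 = -18038516458493/68985298280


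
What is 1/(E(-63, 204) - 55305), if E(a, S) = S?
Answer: -1/55101 ≈ -1.8148e-5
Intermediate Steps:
1/(E(-63, 204) - 55305) = 1/(204 - 55305) = 1/(-55101) = -1/55101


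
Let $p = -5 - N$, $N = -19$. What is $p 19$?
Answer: $266$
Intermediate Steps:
$p = 14$ ($p = -5 - -19 = -5 + 19 = 14$)
$p 19 = 14 \cdot 19 = 266$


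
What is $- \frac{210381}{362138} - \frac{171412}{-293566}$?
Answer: $\frac{22435015}{7593671722} \approx 0.0029544$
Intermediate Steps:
$- \frac{210381}{362138} - \frac{171412}{-293566} = \left(-210381\right) \frac{1}{362138} - - \frac{85706}{146783} = - \frac{210381}{362138} + \frac{85706}{146783} = \frac{22435015}{7593671722}$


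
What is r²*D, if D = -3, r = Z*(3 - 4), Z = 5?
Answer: -75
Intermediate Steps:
r = -5 (r = 5*(3 - 4) = 5*(-1) = -5)
r²*D = (-5)²*(-3) = 25*(-3) = -75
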